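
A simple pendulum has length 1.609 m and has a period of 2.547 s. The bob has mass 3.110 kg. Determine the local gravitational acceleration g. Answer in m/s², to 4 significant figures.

9.792 m/s²

From T = 2π√(L/g), g = 4π²L/T² = 4π² × 1.609/2.5470² = 9.792 m/s².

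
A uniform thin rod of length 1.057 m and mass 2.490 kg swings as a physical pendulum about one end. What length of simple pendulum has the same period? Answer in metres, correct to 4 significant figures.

The equivalent simple-pendulum length is L_eq = I/(md), where I is about the pivot and d = 0.52850 m.
I_cm = (1/12)mL² = 0.23183 kg·m², so I = I_cm + md² = 0.23183 + 0.69549 = 0.92732 kg·m².
L_eq = 0.92732/(2.490 × 0.52850) = 0.7047 m.

0.7047 m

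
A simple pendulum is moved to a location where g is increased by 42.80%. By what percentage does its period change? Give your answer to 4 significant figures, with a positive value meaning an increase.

-16.32%

T ∝ 1/√g, so T'/T = 1/√(1.4280) = 0.83683.
Percentage change in T = (0.83683 − 1) × 100% = -16.32%.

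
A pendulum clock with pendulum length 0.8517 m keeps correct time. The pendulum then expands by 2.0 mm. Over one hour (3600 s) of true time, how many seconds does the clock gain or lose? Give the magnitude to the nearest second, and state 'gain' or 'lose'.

lose 4 s

T ∝ √L, so T'/T = √(0.85370/0.8517) = 1.00117.
In 3600 s of true time the clock registers 3600/1.00117 = 3595.8 s, so it loses 4 s.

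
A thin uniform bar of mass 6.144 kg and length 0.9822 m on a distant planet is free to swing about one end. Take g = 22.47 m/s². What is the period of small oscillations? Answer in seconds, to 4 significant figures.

1.073 s

For a physical pendulum T = 2π√(I/(mgd)), with d = 0.49110 m from pivot to centre of mass.
I_cm = mL²/12 = 6.144 × 0.9822²/12 = 0.49394 kg·m²; I = I_cm + md² = 0.49394 + 6.144 × 0.49110² = 1.9757 kg·m².
T = 2π√(1.9757/(6.144 × 22.47 × 0.49110)) = 1.073 s.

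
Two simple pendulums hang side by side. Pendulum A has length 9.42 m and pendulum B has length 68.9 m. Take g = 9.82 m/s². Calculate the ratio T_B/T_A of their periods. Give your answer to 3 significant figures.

T ∝ √L, so T_B/T_A = √(L_B/L_A) = √(68.9/9.42) = 2.70.

2.70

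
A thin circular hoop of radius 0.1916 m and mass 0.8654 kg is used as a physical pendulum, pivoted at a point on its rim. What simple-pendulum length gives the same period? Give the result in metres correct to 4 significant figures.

0.3832 m

The equivalent simple-pendulum length is L_eq = I/(md), where I is about the pivot and d = 0.19160 m.
I_cm = mR² = 0.031769 kg·m², so I = I_cm + md² = 0.031769 + 0.031769 = 0.063539 kg·m².
L_eq = 0.063539/(0.8654 × 0.19160) = 0.3832 m.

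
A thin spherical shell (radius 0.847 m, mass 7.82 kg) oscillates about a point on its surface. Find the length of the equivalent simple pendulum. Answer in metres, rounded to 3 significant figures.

The equivalent simple-pendulum length is L_eq = I/(md), where I is about the pivot and d = 0.8470 m.
I_cm = (2/3)mR² = 3.740 kg·m², so I = I_cm + md² = 3.740 + 5.610 = 9.350 kg·m².
L_eq = 9.350/(7.82 × 0.8470) = 1.41 m.

1.41 m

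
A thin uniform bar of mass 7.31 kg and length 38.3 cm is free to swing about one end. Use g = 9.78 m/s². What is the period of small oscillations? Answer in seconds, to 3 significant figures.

For a physical pendulum T = 2π√(I/(mgd)), with d = 0.1915 m from pivot to centre of mass.
I_cm = mL²/12 = 7.31 × 0.383²/12 = 0.08936 kg·m²; I = I_cm + md² = 0.08936 + 7.31 × 0.1915² = 0.3574 kg·m².
T = 2π√(0.3574/(7.31 × 9.78 × 0.1915)) = 1.02 s.

1.02 s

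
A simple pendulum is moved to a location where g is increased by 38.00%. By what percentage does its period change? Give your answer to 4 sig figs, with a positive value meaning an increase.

-14.87%

T ∝ 1/√g, so T'/T = 1/√(1.3800) = 0.85126.
Percentage change in T = (0.85126 − 1) × 100% = -14.87%.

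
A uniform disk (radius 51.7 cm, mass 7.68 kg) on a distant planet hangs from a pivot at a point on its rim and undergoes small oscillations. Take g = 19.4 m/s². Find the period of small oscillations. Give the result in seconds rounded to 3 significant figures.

1.26 s

I_cm = ½mr² = 1.026 kg·m². The pivot is at distance d = 0.517 m from the centre of mass.
By the parallel-axis theorem, I = I_cm + md² = 1.026 + 2.053 = 3.079 kg·m².
T = 2π√(I/(mgd)) = 2π√(3.079/(7.68 × 19.4 × 0.517)) = 1.26 s.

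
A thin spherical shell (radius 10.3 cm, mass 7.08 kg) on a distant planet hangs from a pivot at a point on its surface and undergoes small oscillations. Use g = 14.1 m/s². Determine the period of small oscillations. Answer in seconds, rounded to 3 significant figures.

0.693 s

I_cm = (2/3)mr² = 0.05007 kg·m². The pivot is at distance d = 0.103 m from the centre of mass.
By the parallel-axis theorem, I = I_cm + md² = 0.05007 + 0.07511 = 0.1252 kg·m².
T = 2π√(I/(mgd)) = 2π√(0.1252/(7.08 × 14.1 × 0.103)) = 0.693 s.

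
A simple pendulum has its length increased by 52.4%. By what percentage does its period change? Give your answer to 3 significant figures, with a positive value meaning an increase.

23.5%

T ∝ √L, so T'/T = √(1.524) = 1.235.
Percentage change in T = (1.235 − 1) × 100% = 23.5%.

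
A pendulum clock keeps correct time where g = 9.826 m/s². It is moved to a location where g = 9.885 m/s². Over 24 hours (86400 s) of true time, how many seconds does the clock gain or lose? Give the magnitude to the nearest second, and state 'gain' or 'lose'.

gain 259 s

The clock's period scales as T ∝ 1/√g, so T'/T = √(9.826/9.885) = 0.997011.
In 86400 s of true time the clock registers 86400/0.997011 = 86659.0 s, so it gains 259 s.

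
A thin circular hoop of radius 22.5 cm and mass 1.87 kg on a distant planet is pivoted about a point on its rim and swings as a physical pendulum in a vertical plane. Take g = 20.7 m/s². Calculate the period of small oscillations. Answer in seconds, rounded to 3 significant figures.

I_cm = mr² = 0.09467 kg·m². The pivot is at distance d = 0.225 m from the centre of mass.
By the parallel-axis theorem, I = I_cm + md² = 0.09467 + 0.09467 = 0.1893 kg·m².
T = 2π√(I/(mgd)) = 2π√(0.1893/(1.87 × 20.7 × 0.225)) = 0.926 s.

0.926 s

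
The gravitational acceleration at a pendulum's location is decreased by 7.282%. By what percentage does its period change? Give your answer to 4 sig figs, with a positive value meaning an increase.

T ∝ 1/√g, so T'/T = 1/√(0.92718) = 1.0385.
Percentage change in T = (1.0385 − 1) × 100% = 3.853%.

3.853%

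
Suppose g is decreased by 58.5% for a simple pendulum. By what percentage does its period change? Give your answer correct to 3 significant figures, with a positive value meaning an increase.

55.2%

T ∝ 1/√g, so T'/T = 1/√(0.4150) = 1.552.
Percentage change in T = (1.552 − 1) × 100% = 55.2%.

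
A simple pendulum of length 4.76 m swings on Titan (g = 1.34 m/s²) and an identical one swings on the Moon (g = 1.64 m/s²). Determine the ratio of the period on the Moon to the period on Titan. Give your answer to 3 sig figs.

0.904

T ∝ 1/√g, so T₂/T₁ = √(g₁/g₂) = √(1.34/1.64) = 0.904.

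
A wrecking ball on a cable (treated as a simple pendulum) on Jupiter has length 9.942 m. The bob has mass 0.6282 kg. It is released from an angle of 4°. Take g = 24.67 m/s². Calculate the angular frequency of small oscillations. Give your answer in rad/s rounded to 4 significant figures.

ω = √(g/L) = √(24.67/9.942) = 1.575 rad/s.

1.575 rad/s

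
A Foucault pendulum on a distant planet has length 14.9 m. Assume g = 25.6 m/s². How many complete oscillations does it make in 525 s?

109

T = 2π√(L/g) = 2π√(14.9/25.6) = 4.794 s.
Number of complete oscillations = ⌊525/4.794⌋ = ⌊109.5⌋ = 109.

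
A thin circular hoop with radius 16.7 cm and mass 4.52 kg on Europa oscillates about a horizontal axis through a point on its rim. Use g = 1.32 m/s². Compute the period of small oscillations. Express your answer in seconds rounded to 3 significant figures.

3.16 s

I_cm = mr² = 0.1261 kg·m². The pivot is at distance d = 0.167 m from the centre of mass.
By the parallel-axis theorem, I = I_cm + md² = 0.1261 + 0.1261 = 0.2521 kg·m².
T = 2π√(I/(mgd)) = 2π√(0.2521/(4.52 × 1.32 × 0.167)) = 3.16 s.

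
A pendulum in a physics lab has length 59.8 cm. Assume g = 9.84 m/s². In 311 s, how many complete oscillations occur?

T = 2π√(L/g) = 2π√(0.598/9.84) = 1.549 s.
Number of complete oscillations = ⌊311/1.549⌋ = ⌊200.8⌋ = 200.

200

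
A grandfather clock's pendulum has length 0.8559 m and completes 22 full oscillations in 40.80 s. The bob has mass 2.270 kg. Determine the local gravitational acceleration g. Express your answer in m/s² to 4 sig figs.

T = 40.80/22 = 1.8545 s.
From T = 2π√(L/g), g = 4π²L/T² = 4π² × 0.8559/1.8545² = 9.824 m/s².

9.824 m/s²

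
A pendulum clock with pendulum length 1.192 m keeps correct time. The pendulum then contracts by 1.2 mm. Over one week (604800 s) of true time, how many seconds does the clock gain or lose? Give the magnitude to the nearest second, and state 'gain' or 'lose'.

gain 305 s

T ∝ √L, so T'/T = √(1.19080/1.192) = 0.999497.
In 604800 s of true time the clock registers 604800/0.999497 = 605104.7 s, so it gains 305 s.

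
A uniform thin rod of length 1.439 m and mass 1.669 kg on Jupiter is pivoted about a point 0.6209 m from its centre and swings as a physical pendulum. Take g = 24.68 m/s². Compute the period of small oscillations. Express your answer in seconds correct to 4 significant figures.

For a physical pendulum T = 2π√(I/(mgd)), with d = 0.62090 m from pivot to centre of mass.
I_cm = mL²/12 = 1.669 × 1.439²/12 = 0.28800 kg·m²; I = I_cm + md² = 0.28800 + 1.669 × 0.62090² = 0.93143 kg·m².
T = 2π√(0.93143/(1.669 × 24.68 × 0.62090)) = 1.199 s.

1.199 s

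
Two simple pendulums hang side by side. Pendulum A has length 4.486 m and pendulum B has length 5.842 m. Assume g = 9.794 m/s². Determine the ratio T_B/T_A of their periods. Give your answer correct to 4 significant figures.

T ∝ √L, so T_B/T_A = √(L_B/L_A) = √(5.842/4.486) = 1.141.

1.141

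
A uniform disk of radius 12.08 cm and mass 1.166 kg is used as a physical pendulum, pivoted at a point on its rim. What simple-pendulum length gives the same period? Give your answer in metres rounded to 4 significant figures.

The equivalent simple-pendulum length is L_eq = I/(md), where I is about the pivot and d = 0.12080 m.
I_cm = ½mR² = 0.0085075 kg·m², so I = I_cm + md² = 0.0085075 + 0.017015 = 0.025523 kg·m².
L_eq = 0.025523/(1.166 × 0.12080) = 0.1812 m.

0.1812 m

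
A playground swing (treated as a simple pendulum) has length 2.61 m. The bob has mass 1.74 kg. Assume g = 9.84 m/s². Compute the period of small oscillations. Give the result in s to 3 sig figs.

3.24 s

T = 2π√(L/g) = 2π√(2.61/9.84) = 2π × 0.5150 = 3.24 s.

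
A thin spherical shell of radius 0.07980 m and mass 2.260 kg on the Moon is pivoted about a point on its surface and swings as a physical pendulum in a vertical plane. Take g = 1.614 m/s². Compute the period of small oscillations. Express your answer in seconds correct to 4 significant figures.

1.804 s

I_cm = (2/3)mr² = 0.0095945 kg·m². The pivot is at distance d = 0.07980 m from the centre of mass.
By the parallel-axis theorem, I = I_cm + md² = 0.0095945 + 0.014392 = 0.023986 kg·m².
T = 2π√(I/(mgd)) = 2π√(0.023986/(2.260 × 1.614 × 0.07980)) = 1.804 s.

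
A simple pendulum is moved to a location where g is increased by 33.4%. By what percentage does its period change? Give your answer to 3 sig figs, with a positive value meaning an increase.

T ∝ 1/√g, so T'/T = 1/√(1.334) = 0.8658.
Percentage change in T = (0.8658 − 1) × 100% = -13.4%.

-13.4%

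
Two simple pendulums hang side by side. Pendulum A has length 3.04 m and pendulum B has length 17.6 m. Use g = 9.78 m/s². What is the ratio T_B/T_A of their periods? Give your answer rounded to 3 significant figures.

T ∝ √L, so T_B/T_A = √(L_B/L_A) = √(17.6/3.04) = 2.41.

2.41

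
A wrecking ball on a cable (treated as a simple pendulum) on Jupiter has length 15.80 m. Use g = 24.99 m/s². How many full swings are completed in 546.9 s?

109

T = 2π√(L/g) = 2π√(15.80/24.99) = 4.9960 s.
Number of complete oscillations = ⌊546.9/4.9960⌋ = ⌊109.47⌋ = 109.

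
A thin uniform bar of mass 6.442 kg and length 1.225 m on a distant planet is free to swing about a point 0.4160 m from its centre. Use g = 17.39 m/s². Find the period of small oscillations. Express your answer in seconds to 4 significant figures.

For a physical pendulum T = 2π√(I/(mgd)), with d = 0.41600 m from pivot to centre of mass.
I_cm = mL²/12 = 6.442 × 1.225²/12 = 0.80559 kg·m²; I = I_cm + md² = 0.80559 + 6.442 × 0.41600² = 1.9204 kg·m².
T = 2π√(1.9204/(6.442 × 17.39 × 0.41600)) = 1.275 s.

1.275 s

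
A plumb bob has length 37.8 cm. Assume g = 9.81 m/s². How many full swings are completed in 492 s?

T = 2π√(L/g) = 2π√(0.378/9.81) = 1.233 s.
Number of complete oscillations = ⌊492/1.233⌋ = ⌊398.9⌋ = 398.

398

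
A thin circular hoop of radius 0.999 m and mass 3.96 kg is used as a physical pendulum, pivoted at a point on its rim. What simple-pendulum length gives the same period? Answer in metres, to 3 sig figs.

2.00 m

The equivalent simple-pendulum length is L_eq = I/(md), where I is about the pivot and d = 0.9990 m.
I_cm = mR² = 3.952 kg·m², so I = I_cm + md² = 3.952 + 3.952 = 7.904 kg·m².
L_eq = 7.904/(3.96 × 0.9990) = 2.00 m.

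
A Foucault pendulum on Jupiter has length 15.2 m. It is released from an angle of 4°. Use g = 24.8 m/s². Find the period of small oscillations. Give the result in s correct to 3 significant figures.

4.92 s

T = 2π√(L/g) = 2π√(15.2/24.8) = 2π × 0.7829 = 4.92 s.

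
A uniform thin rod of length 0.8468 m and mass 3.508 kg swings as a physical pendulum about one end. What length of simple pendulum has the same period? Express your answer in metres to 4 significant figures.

The equivalent simple-pendulum length is L_eq = I/(md), where I is about the pivot and d = 0.42340 m.
I_cm = (1/12)mL² = 0.20962 kg·m², so I = I_cm + md² = 0.20962 + 0.62887 = 0.83849 kg·m².
L_eq = 0.83849/(3.508 × 0.42340) = 0.5645 m.

0.5645 m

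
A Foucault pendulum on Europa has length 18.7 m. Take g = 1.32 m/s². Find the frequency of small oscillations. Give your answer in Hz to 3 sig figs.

T = 2π√(L/g) = 2π√(18.7/1.32) = 23.65 s, so f = 1/T = 0.0423 Hz.

0.0423 Hz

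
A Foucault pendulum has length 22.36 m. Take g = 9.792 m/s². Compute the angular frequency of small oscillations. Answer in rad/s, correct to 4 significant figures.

0.6618 rad/s

ω = √(g/L) = √(9.792/22.36) = 0.6618 rad/s.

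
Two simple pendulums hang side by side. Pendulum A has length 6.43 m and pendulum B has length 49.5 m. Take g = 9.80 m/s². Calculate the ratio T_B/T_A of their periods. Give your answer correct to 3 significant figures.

T ∝ √L, so T_B/T_A = √(L_B/L_A) = √(49.5/6.43) = 2.77.

2.77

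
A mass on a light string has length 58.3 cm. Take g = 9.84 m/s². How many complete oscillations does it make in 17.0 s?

11

T = 2π√(L/g) = 2π√(0.583/9.84) = 1.529 s.
Number of complete oscillations = ⌊17.0/1.529⌋ = ⌊11.12⌋ = 11.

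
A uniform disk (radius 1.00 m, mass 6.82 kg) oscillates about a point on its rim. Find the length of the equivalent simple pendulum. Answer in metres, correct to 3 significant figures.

1.50 m

The equivalent simple-pendulum length is L_eq = I/(md), where I is about the pivot and d = 1.000 m.
I_cm = ½mR² = 3.410 kg·m², so I = I_cm + md² = 3.410 + 6.820 = 10.23 kg·m².
L_eq = 10.23/(6.82 × 1.000) = 1.50 m.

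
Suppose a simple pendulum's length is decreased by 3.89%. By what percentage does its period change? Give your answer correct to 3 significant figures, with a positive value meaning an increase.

T ∝ √L, so T'/T = √(0.9611) = 0.9804.
Percentage change in T = (0.9804 − 1) × 100% = -1.96%.

-1.96%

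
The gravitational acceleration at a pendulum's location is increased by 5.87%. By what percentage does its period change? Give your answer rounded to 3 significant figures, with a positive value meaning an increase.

T ∝ 1/√g, so T'/T = 1/√(1.059) = 0.9719.
Percentage change in T = (0.9719 − 1) × 100% = -2.81%.

-2.81%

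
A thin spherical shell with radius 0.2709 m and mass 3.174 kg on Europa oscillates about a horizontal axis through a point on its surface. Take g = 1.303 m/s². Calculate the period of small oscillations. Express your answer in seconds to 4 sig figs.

3.699 s

I_cm = (2/3)mr² = 0.15529 kg·m². The pivot is at distance d = 0.2709 m from the centre of mass.
By the parallel-axis theorem, I = I_cm + md² = 0.15529 + 0.23293 = 0.38822 kg·m².
T = 2π√(I/(mgd)) = 2π√(0.38822/(3.174 × 1.303 × 0.2709)) = 3.699 s.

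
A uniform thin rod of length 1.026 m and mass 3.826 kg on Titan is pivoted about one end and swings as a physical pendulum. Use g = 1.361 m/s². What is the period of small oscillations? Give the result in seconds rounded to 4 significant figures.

4.454 s

For a physical pendulum T = 2π√(I/(mgd)), with d = 0.51300 m from pivot to centre of mass.
I_cm = mL²/12 = 3.826 × 1.026²/12 = 0.33563 kg·m²; I = I_cm + md² = 0.33563 + 3.826 × 0.51300² = 1.3425 kg·m².
T = 2π√(1.3425/(3.826 × 1.361 × 0.51300)) = 4.454 s.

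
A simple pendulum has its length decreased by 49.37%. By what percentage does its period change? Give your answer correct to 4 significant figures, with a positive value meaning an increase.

T ∝ √L, so T'/T = √(0.50630) = 0.71155.
Percentage change in T = (0.71155 − 1) × 100% = -28.85%.

-28.85%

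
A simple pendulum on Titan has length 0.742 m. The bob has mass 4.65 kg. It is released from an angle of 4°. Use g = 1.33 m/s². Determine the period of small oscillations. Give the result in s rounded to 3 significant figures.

T = 2π√(L/g) = 2π√(0.742/1.33) = 2π × 0.7469 = 4.69 s.

4.69 s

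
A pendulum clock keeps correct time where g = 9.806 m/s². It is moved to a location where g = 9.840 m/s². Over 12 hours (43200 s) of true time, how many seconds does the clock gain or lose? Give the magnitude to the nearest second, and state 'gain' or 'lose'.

gain 75 s

The clock's period scales as T ∝ 1/√g, so T'/T = √(9.806/9.840) = 0.998271.
In 43200 s of true time the clock registers 43200/0.998271 = 43274.8 s, so it gains 75 s.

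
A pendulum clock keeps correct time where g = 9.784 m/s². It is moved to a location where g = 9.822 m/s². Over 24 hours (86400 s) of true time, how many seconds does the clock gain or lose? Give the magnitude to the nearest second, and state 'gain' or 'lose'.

The clock's period scales as T ∝ 1/√g, so T'/T = √(9.784/9.822) = 0.998064.
In 86400 s of true time the clock registers 86400/0.998064 = 86567.6 s, so it gains 168 s.

gain 168 s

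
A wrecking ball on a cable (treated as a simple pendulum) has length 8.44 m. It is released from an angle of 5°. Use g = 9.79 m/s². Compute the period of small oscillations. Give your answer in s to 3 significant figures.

T = 2π√(L/g) = 2π√(8.44/9.79) = 2π × 0.9285 = 5.83 s.

5.83 s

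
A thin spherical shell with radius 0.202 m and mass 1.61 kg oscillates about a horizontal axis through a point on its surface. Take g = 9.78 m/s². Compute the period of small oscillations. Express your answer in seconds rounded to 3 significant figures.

1.17 s

I_cm = (2/3)mr² = 0.04380 kg·m². The pivot is at distance d = 0.202 m from the centre of mass.
By the parallel-axis theorem, I = I_cm + md² = 0.04380 + 0.06569 = 0.1095 kg·m².
T = 2π√(I/(mgd)) = 2π√(0.1095/(1.61 × 9.78 × 0.202)) = 1.17 s.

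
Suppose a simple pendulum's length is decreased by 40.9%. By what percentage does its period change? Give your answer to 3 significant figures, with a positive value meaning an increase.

-23.1%

T ∝ √L, so T'/T = √(0.5910) = 0.7688.
Percentage change in T = (0.7688 − 1) × 100% = -23.1%.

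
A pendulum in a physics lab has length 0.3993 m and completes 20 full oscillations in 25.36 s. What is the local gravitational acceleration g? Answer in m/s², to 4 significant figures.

9.804 m/s²

T = 25.36/20 = 1.2680 s.
From T = 2π√(L/g), g = 4π²L/T² = 4π² × 0.3993/1.2680² = 9.804 m/s².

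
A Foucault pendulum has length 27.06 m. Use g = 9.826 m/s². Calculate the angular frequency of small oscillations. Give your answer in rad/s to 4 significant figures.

0.6026 rad/s

ω = √(g/L) = √(9.826/27.06) = 0.6026 rad/s.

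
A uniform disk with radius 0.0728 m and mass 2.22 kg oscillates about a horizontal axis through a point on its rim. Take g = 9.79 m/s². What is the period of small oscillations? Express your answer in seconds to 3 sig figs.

0.664 s

I_cm = ½mr² = 0.005883 kg·m². The pivot is at distance d = 0.0728 m from the centre of mass.
By the parallel-axis theorem, I = I_cm + md² = 0.005883 + 0.01177 = 0.01765 kg·m².
T = 2π√(I/(mgd)) = 2π√(0.01765/(2.22 × 9.79 × 0.0728)) = 0.664 s.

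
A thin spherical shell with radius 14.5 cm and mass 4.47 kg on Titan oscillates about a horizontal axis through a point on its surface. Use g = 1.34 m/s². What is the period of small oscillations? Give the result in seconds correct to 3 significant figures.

I_cm = (2/3)mr² = 0.06265 kg·m². The pivot is at distance d = 0.145 m from the centre of mass.
By the parallel-axis theorem, I = I_cm + md² = 0.06265 + 0.09398 = 0.1566 kg·m².
T = 2π√(I/(mgd)) = 2π√(0.1566/(4.47 × 1.34 × 0.145)) = 2.67 s.

2.67 s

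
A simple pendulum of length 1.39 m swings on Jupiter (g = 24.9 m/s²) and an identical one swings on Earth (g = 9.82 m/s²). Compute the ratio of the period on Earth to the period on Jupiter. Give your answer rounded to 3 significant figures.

T ∝ 1/√g, so T₂/T₁ = √(g₁/g₂) = √(24.9/9.82) = 1.59.

1.59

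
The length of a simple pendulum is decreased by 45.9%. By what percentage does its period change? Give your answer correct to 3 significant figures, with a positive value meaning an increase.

T ∝ √L, so T'/T = √(0.5410) = 0.7355.
Percentage change in T = (0.7355 − 1) × 100% = -26.4%.

-26.4%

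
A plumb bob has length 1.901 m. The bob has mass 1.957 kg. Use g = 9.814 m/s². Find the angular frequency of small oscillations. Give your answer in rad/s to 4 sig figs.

ω = √(g/L) = √(9.814/1.901) = 2.272 rad/s.

2.272 rad/s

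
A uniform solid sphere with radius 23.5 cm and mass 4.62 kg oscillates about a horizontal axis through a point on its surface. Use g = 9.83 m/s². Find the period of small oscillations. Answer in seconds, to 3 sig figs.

1.15 s

I_cm = (2/5)mr² = 0.1021 kg·m². The pivot is at distance d = 0.235 m from the centre of mass.
By the parallel-axis theorem, I = I_cm + md² = 0.1021 + 0.2551 = 0.3572 kg·m².
T = 2π√(I/(mgd)) = 2π√(0.3572/(4.62 × 9.83 × 0.235)) = 1.15 s.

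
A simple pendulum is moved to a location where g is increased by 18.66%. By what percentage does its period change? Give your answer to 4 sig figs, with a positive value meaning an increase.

T ∝ 1/√g, so T'/T = 1/√(1.1866) = 0.91801.
Percentage change in T = (0.91801 − 1) × 100% = -8.199%.

-8.199%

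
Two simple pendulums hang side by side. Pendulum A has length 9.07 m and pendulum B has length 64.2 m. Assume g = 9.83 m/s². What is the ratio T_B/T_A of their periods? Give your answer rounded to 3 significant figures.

T ∝ √L, so T_B/T_A = √(L_B/L_A) = √(64.2/9.07) = 2.66.

2.66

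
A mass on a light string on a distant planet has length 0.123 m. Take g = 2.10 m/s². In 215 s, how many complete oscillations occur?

T = 2π√(L/g) = 2π√(0.123/2.10) = 1.521 s.
Number of complete oscillations = ⌊215/1.521⌋ = ⌊141.4⌋ = 141.

141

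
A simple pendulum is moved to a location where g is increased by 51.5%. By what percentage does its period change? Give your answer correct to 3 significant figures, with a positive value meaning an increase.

T ∝ 1/√g, so T'/T = 1/√(1.515) = 0.8124.
Percentage change in T = (0.8124 − 1) × 100% = -18.8%.

-18.8%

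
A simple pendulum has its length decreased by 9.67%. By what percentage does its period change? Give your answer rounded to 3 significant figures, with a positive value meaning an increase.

-4.96%

T ∝ √L, so T'/T = √(0.9033) = 0.9504.
Percentage change in T = (0.9504 − 1) × 100% = -4.96%.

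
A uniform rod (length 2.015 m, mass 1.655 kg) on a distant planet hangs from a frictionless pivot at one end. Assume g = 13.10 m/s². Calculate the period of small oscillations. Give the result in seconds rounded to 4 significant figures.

For a physical pendulum T = 2π√(I/(mgd)), with d = 1.0075 m from pivot to centre of mass.
I_cm = mL²/12 = 1.655 × 2.015²/12 = 0.55997 kg·m²; I = I_cm + md² = 0.55997 + 1.655 × 1.0075² = 2.2399 kg·m².
T = 2π√(2.2399/(1.655 × 13.10 × 1.0075)) = 2.012 s.

2.012 s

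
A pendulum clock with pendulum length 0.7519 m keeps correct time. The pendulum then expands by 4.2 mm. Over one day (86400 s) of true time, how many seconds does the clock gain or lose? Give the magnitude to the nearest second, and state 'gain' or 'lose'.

T ∝ √L, so T'/T = √(0.75610/0.7519) = 1.00279.
In 86400 s of true time the clock registers 86400/1.00279 = 86159.7 s, so it loses 240 s.

lose 240 s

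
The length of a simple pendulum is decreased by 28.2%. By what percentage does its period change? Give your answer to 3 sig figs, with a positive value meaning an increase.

T ∝ √L, so T'/T = √(0.7180) = 0.8473.
Percentage change in T = (0.8473 − 1) × 100% = -15.3%.

-15.3%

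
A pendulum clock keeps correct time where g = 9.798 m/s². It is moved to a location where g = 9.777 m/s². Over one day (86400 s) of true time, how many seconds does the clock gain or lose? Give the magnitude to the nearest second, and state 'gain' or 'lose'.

lose 93 s

The clock's period scales as T ∝ 1/√g, so T'/T = √(9.798/9.777) = 1.00107.
In 86400 s of true time the clock registers 86400/1.00107 = 86307.4 s, so it loses 93 s.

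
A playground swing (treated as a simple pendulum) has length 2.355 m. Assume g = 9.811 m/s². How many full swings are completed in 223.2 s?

72

T = 2π√(L/g) = 2π√(2.355/9.811) = 3.0784 s.
Number of complete oscillations = ⌊223.2/3.0784⌋ = ⌊72.506⌋ = 72.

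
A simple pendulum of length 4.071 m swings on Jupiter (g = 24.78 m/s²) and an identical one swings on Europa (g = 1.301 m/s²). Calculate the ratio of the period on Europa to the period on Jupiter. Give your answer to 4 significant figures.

4.364

T ∝ 1/√g, so T₂/T₁ = √(g₁/g₂) = √(24.78/1.301) = 4.364.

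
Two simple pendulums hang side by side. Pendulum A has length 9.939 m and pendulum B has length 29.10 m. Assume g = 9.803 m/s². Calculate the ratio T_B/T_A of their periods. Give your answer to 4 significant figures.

1.711

T ∝ √L, so T_B/T_A = √(L_B/L_A) = √(29.10/9.939) = 1.711.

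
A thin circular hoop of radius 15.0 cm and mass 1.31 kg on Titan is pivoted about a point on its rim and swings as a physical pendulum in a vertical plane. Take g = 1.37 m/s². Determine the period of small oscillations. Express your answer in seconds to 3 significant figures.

I_cm = mr² = 0.02948 kg·m². The pivot is at distance d = 0.150 m from the centre of mass.
By the parallel-axis theorem, I = I_cm + md² = 0.02948 + 0.02948 = 0.05895 kg·m².
T = 2π√(I/(mgd)) = 2π√(0.05895/(1.31 × 1.37 × 0.150)) = 2.94 s.

2.94 s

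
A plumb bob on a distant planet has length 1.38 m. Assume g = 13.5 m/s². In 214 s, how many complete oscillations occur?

T = 2π√(L/g) = 2π√(1.38/13.5) = 2.009 s.
Number of complete oscillations = ⌊214/2.009⌋ = ⌊106.5⌋ = 106.

106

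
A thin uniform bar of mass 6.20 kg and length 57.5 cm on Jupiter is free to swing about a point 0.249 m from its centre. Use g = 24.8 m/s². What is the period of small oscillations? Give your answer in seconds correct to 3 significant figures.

For a physical pendulum T = 2π√(I/(mgd)), with d = 0.2490 m from pivot to centre of mass.
I_cm = mL²/12 = 6.20 × 0.575²/12 = 0.1708 kg·m²; I = I_cm + md² = 0.1708 + 6.20 × 0.2490² = 0.5552 kg·m².
T = 2π√(0.5552/(6.20 × 24.8 × 0.2490)) = 0.757 s.

0.757 s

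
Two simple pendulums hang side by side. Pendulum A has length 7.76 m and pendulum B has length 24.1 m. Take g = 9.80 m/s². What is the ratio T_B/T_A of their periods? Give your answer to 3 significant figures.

1.76

T ∝ √L, so T_B/T_A = √(L_B/L_A) = √(24.1/7.76) = 1.76.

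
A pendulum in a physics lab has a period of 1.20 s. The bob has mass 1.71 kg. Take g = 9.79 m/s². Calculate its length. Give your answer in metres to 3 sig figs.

0.357 m

From T = 2π√(L/g), L = gT²/(4π²) = 9.79 × 1.200²/(4π²) = 0.357 m.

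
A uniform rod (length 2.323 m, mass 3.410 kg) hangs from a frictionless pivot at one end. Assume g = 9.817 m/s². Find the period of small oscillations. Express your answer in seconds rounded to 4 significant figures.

For a physical pendulum T = 2π√(I/(mgd)), with d = 1.1615 m from pivot to centre of mass.
I_cm = mL²/12 = 3.410 × 2.323²/12 = 1.5335 kg·m²; I = I_cm + md² = 1.5335 + 3.410 × 1.1615² = 6.1338 kg·m².
T = 2π√(6.1338/(3.410 × 9.817 × 1.1615)) = 2.496 s.

2.496 s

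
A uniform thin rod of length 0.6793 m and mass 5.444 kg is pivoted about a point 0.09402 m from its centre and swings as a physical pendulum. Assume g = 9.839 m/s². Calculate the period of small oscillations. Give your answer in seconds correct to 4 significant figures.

For a physical pendulum T = 2π√(I/(mgd)), with d = 0.094020 m from pivot to centre of mass.
I_cm = mL²/12 = 5.444 × 0.6793²/12 = 0.20934 kg·m²; I = I_cm + md² = 0.20934 + 5.444 × 0.094020² = 0.25747 kg·m².
T = 2π√(0.25747/(5.444 × 9.839 × 0.094020)) = 1.421 s.

1.421 s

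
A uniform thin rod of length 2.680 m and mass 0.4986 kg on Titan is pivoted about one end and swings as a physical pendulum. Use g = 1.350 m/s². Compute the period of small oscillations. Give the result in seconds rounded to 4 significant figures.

7.228 s

For a physical pendulum T = 2π√(I/(mgd)), with d = 1.3400 m from pivot to centre of mass.
I_cm = mL²/12 = 0.4986 × 2.680²/12 = 0.29843 kg·m²; I = I_cm + md² = 0.29843 + 0.4986 × 1.3400² = 1.1937 kg·m².
T = 2π√(1.1937/(0.4986 × 1.350 × 1.3400)) = 7.228 s.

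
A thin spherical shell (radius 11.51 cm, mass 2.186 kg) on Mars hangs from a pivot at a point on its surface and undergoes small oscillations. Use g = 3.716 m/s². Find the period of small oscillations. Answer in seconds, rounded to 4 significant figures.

1.428 s

I_cm = (2/3)mr² = 0.019307 kg·m². The pivot is at distance d = 0.1151 m from the centre of mass.
By the parallel-axis theorem, I = I_cm + md² = 0.019307 + 0.028960 = 0.048267 kg·m².
T = 2π√(I/(mgd)) = 2π√(0.048267/(2.186 × 3.716 × 0.1151)) = 1.428 s.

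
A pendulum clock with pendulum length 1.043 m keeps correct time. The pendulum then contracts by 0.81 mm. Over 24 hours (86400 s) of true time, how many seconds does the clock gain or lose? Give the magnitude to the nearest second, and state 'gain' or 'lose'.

T ∝ √L, so T'/T = √(1.04219/1.043) = 0.999612.
In 86400 s of true time the clock registers 86400/0.999612 = 86433.6 s, so it gains 34 s.

gain 34 s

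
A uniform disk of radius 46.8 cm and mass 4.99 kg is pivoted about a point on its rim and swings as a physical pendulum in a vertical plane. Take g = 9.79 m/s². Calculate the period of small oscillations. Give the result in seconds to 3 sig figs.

1.68 s

I_cm = ½mr² = 0.5465 kg·m². The pivot is at distance d = 0.468 m from the centre of mass.
By the parallel-axis theorem, I = I_cm + md² = 0.5465 + 1.093 = 1.639 kg·m².
T = 2π√(I/(mgd)) = 2π√(1.639/(4.99 × 9.79 × 0.468)) = 1.68 s.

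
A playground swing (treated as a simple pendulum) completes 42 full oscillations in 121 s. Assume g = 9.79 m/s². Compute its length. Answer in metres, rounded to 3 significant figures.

T = 121/42 = 2.881 s.
From T = 2π√(L/g), L = gT²/(4π²) = 9.79 × 2.881²/(4π²) = 2.06 m.

2.06 m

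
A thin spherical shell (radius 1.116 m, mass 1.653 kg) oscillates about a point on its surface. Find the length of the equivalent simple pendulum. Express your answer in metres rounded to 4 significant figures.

The equivalent simple-pendulum length is L_eq = I/(md), where I is about the pivot and d = 1.1160 m.
I_cm = (2/3)mR² = 1.3725 kg·m², so I = I_cm + md² = 1.3725 + 2.0587 = 3.4312 kg·m².
L_eq = 3.4312/(1.653 × 1.1160) = 1.860 m.

1.860 m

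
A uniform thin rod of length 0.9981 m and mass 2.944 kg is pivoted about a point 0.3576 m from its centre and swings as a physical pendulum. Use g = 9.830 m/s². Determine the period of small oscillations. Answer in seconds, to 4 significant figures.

For a physical pendulum T = 2π√(I/(mgd)), with d = 0.35760 m from pivot to centre of mass.
I_cm = mL²/12 = 2.944 × 0.9981²/12 = 0.24440 kg·m²; I = I_cm + md² = 0.24440 + 2.944 × 0.35760² = 0.62087 kg·m².
T = 2π√(0.62087/(2.944 × 9.830 × 0.35760)) = 1.539 s.

1.539 s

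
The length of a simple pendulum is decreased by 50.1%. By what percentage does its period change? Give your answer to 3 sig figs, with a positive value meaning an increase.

T ∝ √L, so T'/T = √(0.4990) = 0.7064.
Percentage change in T = (0.7064 − 1) × 100% = -29.4%.

-29.4%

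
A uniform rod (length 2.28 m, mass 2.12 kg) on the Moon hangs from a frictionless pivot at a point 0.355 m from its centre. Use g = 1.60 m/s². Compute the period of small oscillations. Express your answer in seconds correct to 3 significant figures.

6.23 s

For a physical pendulum T = 2π√(I/(mgd)), with d = 0.3550 m from pivot to centre of mass.
I_cm = mL²/12 = 2.12 × 2.28²/12 = 0.9184 kg·m²; I = I_cm + md² = 0.9184 + 2.12 × 0.3550² = 1.186 kg·m².
T = 2π√(1.186/(2.12 × 1.60 × 0.3550)) = 6.23 s.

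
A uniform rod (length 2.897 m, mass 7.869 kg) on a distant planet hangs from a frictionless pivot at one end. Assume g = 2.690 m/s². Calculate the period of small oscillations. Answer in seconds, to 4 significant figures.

For a physical pendulum T = 2π√(I/(mgd)), with d = 1.4485 m from pivot to centre of mass.
I_cm = mL²/12 = 7.869 × 2.897²/12 = 5.5035 kg·m²; I = I_cm + md² = 5.5035 + 7.869 × 1.4485² = 22.014 kg·m².
T = 2π√(22.014/(7.869 × 2.690 × 1.4485)) = 5.324 s.

5.324 s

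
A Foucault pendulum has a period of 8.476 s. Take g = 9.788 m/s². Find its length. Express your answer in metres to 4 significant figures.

From T = 2π√(L/g), L = gT²/(4π²) = 9.788 × 8.4760²/(4π²) = 17.81 m.

17.81 m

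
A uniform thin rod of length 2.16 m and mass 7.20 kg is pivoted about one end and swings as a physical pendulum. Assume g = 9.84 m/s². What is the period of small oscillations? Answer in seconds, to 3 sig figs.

2.40 s

For a physical pendulum T = 2π√(I/(mgd)), with d = 1.080 m from pivot to centre of mass.
I_cm = mL²/12 = 7.20 × 2.16²/12 = 2.799 kg·m²; I = I_cm + md² = 2.799 + 7.20 × 1.080² = 11.20 kg·m².
T = 2π√(11.20/(7.20 × 9.84 × 1.080)) = 2.40 s.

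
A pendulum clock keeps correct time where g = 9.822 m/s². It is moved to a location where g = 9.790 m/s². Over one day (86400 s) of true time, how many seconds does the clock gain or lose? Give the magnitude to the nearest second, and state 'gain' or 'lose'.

The clock's period scales as T ∝ 1/√g, so T'/T = √(9.822/9.790) = 1.00163.
In 86400 s of true time the clock registers 86400/1.00163 = 86259.1 s, so it loses 141 s.

lose 141 s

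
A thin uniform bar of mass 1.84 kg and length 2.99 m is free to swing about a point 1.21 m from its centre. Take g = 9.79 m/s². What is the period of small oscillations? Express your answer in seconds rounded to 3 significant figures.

For a physical pendulum T = 2π√(I/(mgd)), with d = 1.210 m from pivot to centre of mass.
I_cm = mL²/12 = 1.84 × 2.99²/12 = 1.371 kg·m²; I = I_cm + md² = 1.371 + 1.84 × 1.210² = 4.065 kg·m².
T = 2π√(4.065/(1.84 × 9.79 × 1.210)) = 2.71 s.

2.71 s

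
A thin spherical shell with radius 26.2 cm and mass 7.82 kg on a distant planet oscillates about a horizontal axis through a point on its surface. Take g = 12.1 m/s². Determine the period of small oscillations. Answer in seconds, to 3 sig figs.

I_cm = (2/3)mr² = 0.3579 kg·m². The pivot is at distance d = 0.262 m from the centre of mass.
By the parallel-axis theorem, I = I_cm + md² = 0.3579 + 0.5368 = 0.8947 kg·m².
T = 2π√(I/(mgd)) = 2π√(0.8947/(7.82 × 12.1 × 0.262)) = 1.19 s.

1.19 s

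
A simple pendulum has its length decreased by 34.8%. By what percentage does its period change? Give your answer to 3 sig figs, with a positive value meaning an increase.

T ∝ √L, so T'/T = √(0.6520) = 0.8075.
Percentage change in T = (0.8075 − 1) × 100% = -19.3%.

-19.3%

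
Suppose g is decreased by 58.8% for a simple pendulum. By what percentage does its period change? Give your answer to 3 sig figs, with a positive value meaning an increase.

T ∝ 1/√g, so T'/T = 1/√(0.4120) = 1.558.
Percentage change in T = (1.558 − 1) × 100% = 55.8%.

55.8%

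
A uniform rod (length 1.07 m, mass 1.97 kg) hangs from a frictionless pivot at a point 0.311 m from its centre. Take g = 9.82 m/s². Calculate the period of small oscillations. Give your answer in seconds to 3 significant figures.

1.58 s

For a physical pendulum T = 2π√(I/(mgd)), with d = 0.3110 m from pivot to centre of mass.
I_cm = mL²/12 = 1.97 × 1.07²/12 = 0.1880 kg·m²; I = I_cm + md² = 0.1880 + 1.97 × 0.3110² = 0.3785 kg·m².
T = 2π√(0.3785/(1.97 × 9.82 × 0.3110)) = 1.58 s.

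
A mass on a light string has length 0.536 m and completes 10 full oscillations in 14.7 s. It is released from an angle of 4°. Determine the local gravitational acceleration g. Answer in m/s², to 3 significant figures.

9.79 m/s²

T = 14.7/10 = 1.470 s.
From T = 2π√(L/g), g = 4π²L/T² = 4π² × 0.536/1.470² = 9.79 m/s².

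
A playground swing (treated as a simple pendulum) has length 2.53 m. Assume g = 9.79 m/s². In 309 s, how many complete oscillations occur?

96

T = 2π√(L/g) = 2π√(2.53/9.79) = 3.194 s.
Number of complete oscillations = ⌊309/3.194⌋ = ⌊96.74⌋ = 96.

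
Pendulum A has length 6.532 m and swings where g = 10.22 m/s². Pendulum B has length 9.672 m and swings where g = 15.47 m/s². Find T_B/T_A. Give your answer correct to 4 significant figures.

T = 2π√(L/g), so T_B/T_A = √((L_B/g_B)/(L_A/g_A)) = √((9.672/15.47)/(6.532/10.22)) = 0.9890.

0.9890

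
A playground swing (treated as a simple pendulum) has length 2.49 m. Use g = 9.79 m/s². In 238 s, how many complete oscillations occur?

75

T = 2π√(L/g) = 2π√(2.49/9.79) = 3.169 s.
Number of complete oscillations = ⌊238/3.169⌋ = ⌊75.11⌋ = 75.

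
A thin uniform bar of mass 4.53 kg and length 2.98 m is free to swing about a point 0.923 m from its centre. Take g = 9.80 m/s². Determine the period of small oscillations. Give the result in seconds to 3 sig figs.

For a physical pendulum T = 2π√(I/(mgd)), with d = 0.9230 m from pivot to centre of mass.
I_cm = mL²/12 = 4.53 × 2.98²/12 = 3.352 kg·m²; I = I_cm + md² = 3.352 + 4.53 × 0.9230² = 7.212 kg·m².
T = 2π√(7.212/(4.53 × 9.80 × 0.9230)) = 2.64 s.

2.64 s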